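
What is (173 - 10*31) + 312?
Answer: 175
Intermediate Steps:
(173 - 10*31) + 312 = (173 - 310) + 312 = -137 + 312 = 175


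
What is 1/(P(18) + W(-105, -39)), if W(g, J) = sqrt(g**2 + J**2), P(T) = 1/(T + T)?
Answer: -36/16259615 + 3888*sqrt(1394)/16259615 ≈ 0.0089256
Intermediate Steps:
P(T) = 1/(2*T)
W(g, J) = sqrt(J**2 + g**2)
1/(P(18) + W(-105, -39)) = 1/((1/2)/18 + sqrt((-39)**2 + (-105)**2)) = 1/((1/2)*(1/18) + sqrt(1521 + 11025)) = 1/(1/36 + sqrt(12546)) = 1/(1/36 + 3*sqrt(1394))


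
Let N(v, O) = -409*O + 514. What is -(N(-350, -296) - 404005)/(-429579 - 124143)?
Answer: -282427/553722 ≈ -0.51005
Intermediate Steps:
N(v, O) = 514 - 409*O
-(N(-350, -296) - 404005)/(-429579 - 124143) = -((514 - 409*(-296)) - 404005)/(-429579 - 124143) = -((514 + 121064) - 404005)/(-553722) = -(121578 - 404005)*(-1)/553722 = -(-282427)*(-1)/553722 = -1*282427/553722 = -282427/553722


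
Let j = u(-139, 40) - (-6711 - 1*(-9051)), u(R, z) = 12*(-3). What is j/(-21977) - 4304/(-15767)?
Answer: 132051400/346511359 ≈ 0.38109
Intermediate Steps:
u(R, z) = -36
j = -2376 (j = -36 - (-6711 - 1*(-9051)) = -36 - (-6711 + 9051) = -36 - 1*2340 = -36 - 2340 = -2376)
j/(-21977) - 4304/(-15767) = -2376/(-21977) - 4304/(-15767) = -2376*(-1/21977) - 4304*(-1/15767) = 2376/21977 + 4304/15767 = 132051400/346511359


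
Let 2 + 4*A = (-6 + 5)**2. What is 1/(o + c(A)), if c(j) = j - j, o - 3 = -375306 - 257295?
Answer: -1/632598 ≈ -1.5808e-6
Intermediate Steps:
o = -632598 (o = 3 + (-375306 - 257295) = 3 - 632601 = -632598)
A = -1/4 (A = -1/2 + (-6 + 5)**2/4 = -1/2 + (1/4)*(-1)**2 = -1/2 + (1/4)*1 = -1/2 + 1/4 = -1/4 ≈ -0.25000)
c(j) = 0
1/(o + c(A)) = 1/(-632598 + 0) = 1/(-632598) = -1/632598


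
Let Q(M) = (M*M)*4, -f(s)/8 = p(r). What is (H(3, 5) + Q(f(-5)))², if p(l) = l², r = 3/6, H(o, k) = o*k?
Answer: 961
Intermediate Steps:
H(o, k) = k*o
r = ½ (r = 3*(⅙) = ½ ≈ 0.50000)
f(s) = -2 (f(s) = -8*(½)² = -8*¼ = -2)
Q(M) = 4*M² (Q(M) = M²*4 = 4*M²)
(H(3, 5) + Q(f(-5)))² = (5*3 + 4*(-2)²)² = (15 + 4*4)² = (15 + 16)² = 31² = 961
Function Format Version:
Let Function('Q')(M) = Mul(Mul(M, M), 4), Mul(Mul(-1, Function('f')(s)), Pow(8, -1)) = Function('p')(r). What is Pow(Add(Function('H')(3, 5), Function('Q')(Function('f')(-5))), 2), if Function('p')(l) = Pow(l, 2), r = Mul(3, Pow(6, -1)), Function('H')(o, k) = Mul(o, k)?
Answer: 961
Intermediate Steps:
Function('H')(o, k) = Mul(k, o)
r = Rational(1, 2) (r = Mul(3, Rational(1, 6)) = Rational(1, 2) ≈ 0.50000)
Function('f')(s) = -2 (Function('f')(s) = Mul(-8, Pow(Rational(1, 2), 2)) = Mul(-8, Rational(1, 4)) = -2)
Function('Q')(M) = Mul(4, Pow(M, 2)) (Function('Q')(M) = Mul(Pow(M, 2), 4) = Mul(4, Pow(M, 2)))
Pow(Add(Function('H')(3, 5), Function('Q')(Function('f')(-5))), 2) = Pow(Add(Mul(5, 3), Mul(4, Pow(-2, 2))), 2) = Pow(Add(15, Mul(4, 4)), 2) = Pow(Add(15, 16), 2) = Pow(31, 2) = 961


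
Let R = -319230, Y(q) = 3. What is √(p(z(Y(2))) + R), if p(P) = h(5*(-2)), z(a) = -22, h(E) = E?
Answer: 2*I*√79810 ≈ 565.01*I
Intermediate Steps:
p(P) = -10 (p(P) = 5*(-2) = -10)
√(p(z(Y(2))) + R) = √(-10 - 319230) = √(-319240) = 2*I*√79810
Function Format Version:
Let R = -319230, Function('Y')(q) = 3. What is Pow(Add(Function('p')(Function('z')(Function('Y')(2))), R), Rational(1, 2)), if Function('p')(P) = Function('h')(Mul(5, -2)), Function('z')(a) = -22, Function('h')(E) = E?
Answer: Mul(2, I, Pow(79810, Rational(1, 2))) ≈ Mul(565.01, I)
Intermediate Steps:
Function('p')(P) = -10 (Function('p')(P) = Mul(5, -2) = -10)
Pow(Add(Function('p')(Function('z')(Function('Y')(2))), R), Rational(1, 2)) = Pow(Add(-10, -319230), Rational(1, 2)) = Pow(-319240, Rational(1, 2)) = Mul(2, I, Pow(79810, Rational(1, 2)))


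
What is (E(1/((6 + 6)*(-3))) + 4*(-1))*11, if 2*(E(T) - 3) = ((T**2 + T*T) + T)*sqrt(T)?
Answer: -11 - 187*I/7776 ≈ -11.0 - 0.024048*I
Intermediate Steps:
E(T) = 3 + sqrt(T)*(T + 2*T**2)/2 (E(T) = 3 + (((T**2 + T*T) + T)*sqrt(T))/2 = 3 + (((T**2 + T**2) + T)*sqrt(T))/2 = 3 + ((2*T**2 + T)*sqrt(T))/2 = 3 + ((T + 2*T**2)*sqrt(T))/2 = 3 + (sqrt(T)*(T + 2*T**2))/2 = 3 + sqrt(T)*(T + 2*T**2)/2)
(E(1/((6 + 6)*(-3))) + 4*(-1))*11 = ((3 + (1/((6 + 6)*(-3)))**(5/2) + (1/((6 + 6)*(-3)))**(3/2)/2) + 4*(-1))*11 = ((3 + (1/(12*(-3)))**(5/2) + (1/(12*(-3)))**(3/2)/2) - 4)*11 = ((3 + (1/(-36))**(5/2) + (1/(-36))**(3/2)/2) - 4)*11 = ((3 + (-1/36)**(5/2) + (-1/36)**(3/2)/2) - 4)*11 = ((3 + I/7776 + (-I/216)/2) - 4)*11 = ((3 + I/7776 - I/432) - 4)*11 = ((3 - 17*I/7776) - 4)*11 = (-1 - 17*I/7776)*11 = -11 - 187*I/7776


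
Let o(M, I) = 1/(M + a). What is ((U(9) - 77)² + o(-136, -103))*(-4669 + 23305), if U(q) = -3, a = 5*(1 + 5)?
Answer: 6321321882/53 ≈ 1.1927e+8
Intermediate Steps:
a = 30 (a = 5*6 = 30)
o(M, I) = 1/(30 + M) (o(M, I) = 1/(M + 30) = 1/(30 + M))
((U(9) - 77)² + o(-136, -103))*(-4669 + 23305) = ((-3 - 77)² + 1/(30 - 136))*(-4669 + 23305) = ((-80)² + 1/(-106))*18636 = (6400 - 1/106)*18636 = (678399/106)*18636 = 6321321882/53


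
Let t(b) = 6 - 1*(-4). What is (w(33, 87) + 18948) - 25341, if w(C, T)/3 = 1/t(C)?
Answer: -63927/10 ≈ -6392.7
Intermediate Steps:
t(b) = 10 (t(b) = 6 + 4 = 10)
w(C, T) = 3/10
(w(33, 87) + 18948) - 25341 = (3/10 + 18948) - 25341 = 189483/10 - 25341 = -63927/10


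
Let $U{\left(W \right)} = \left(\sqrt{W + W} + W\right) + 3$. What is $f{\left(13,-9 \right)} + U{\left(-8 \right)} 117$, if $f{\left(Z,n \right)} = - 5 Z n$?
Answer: $468 i \approx 468.0 i$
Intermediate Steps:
$U{\left(W \right)} = 3 + W + \sqrt{2} \sqrt{W}$ ($U{\left(W \right)} = \left(\sqrt{2 W} + W\right) + 3 = \left(\sqrt{2} \sqrt{W} + W\right) + 3 = \left(W + \sqrt{2} \sqrt{W}\right) + 3 = 3 + W + \sqrt{2} \sqrt{W}$)
$f{\left(Z,n \right)} = - 5 Z n$
$f{\left(13,-9 \right)} + U{\left(-8 \right)} 117 = \left(-5\right) 13 \left(-9\right) + \left(3 - 8 + \sqrt{2} \sqrt{-8}\right) 117 = 585 + \left(3 - 8 + \sqrt{2} \cdot 2 i \sqrt{2}\right) 117 = 585 + \left(3 - 8 + 4 i\right) 117 = 585 + \left(-5 + 4 i\right) 117 = 585 - \left(585 - 468 i\right) = 468 i$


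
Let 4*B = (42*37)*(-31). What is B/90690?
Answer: -8029/60460 ≈ -0.13280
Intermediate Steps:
B = -24087/2 (B = ((42*37)*(-31))/4 = (1554*(-31))/4 = (¼)*(-48174) = -24087/2 ≈ -12044.)
B/90690 = -24087/2/90690 = -24087/2*1/90690 = -8029/60460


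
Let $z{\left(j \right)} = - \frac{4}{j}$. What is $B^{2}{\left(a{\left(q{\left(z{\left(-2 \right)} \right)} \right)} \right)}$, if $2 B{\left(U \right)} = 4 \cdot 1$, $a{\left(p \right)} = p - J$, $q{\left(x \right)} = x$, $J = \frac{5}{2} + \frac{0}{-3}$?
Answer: $4$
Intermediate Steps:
$J = \frac{5}{2}$ ($J = 5 \cdot \frac{1}{2} + 0 \left(- \frac{1}{3}\right) = \frac{5}{2} + 0 = \frac{5}{2} \approx 2.5$)
$a{\left(p \right)} = - \frac{5}{2} + p$ ($a{\left(p \right)} = p - \frac{5}{2} = - \frac{5}{2} + p$)
$B{\left(U \right)} = 2$ ($B{\left(U \right)} = \frac{4 \cdot 1}{2} = \frac{1}{2} \cdot 4 = 2$)
$B^{2}{\left(a{\left(q{\left(z{\left(-2 \right)} \right)} \right)} \right)} = 2^{2} = 4$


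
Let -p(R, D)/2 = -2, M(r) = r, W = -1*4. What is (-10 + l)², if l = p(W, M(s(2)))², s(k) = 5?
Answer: 36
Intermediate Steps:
W = -4
p(R, D) = 4 (p(R, D) = -2*(-2) = 4)
l = 16 (l = 4² = 16)
(-10 + l)² = (-10 + 16)² = 6² = 36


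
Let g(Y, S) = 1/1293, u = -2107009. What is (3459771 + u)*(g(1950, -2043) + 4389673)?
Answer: 7678070396438780/1293 ≈ 5.9382e+12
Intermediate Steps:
g(Y, S) = 1/1293
(3459771 + u)*(g(1950, -2043) + 4389673) = (3459771 - 2107009)*(1/1293 + 4389673) = 1352762*(5675847190/1293) = 7678070396438780/1293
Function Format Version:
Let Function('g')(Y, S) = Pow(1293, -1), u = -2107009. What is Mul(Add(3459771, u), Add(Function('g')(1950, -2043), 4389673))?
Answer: Rational(7678070396438780, 1293) ≈ 5.9382e+12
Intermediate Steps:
Function('g')(Y, S) = Rational(1, 1293)
Mul(Add(3459771, u), Add(Function('g')(1950, -2043), 4389673)) = Mul(Add(3459771, -2107009), Add(Rational(1, 1293), 4389673)) = Mul(1352762, Rational(5675847190, 1293)) = Rational(7678070396438780, 1293)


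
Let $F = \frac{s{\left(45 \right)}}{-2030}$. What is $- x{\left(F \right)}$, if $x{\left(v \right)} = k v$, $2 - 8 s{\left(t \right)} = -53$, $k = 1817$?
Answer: $\frac{19987}{3248} \approx 6.1536$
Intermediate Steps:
$s{\left(t \right)} = \frac{55}{8}$ ($s{\left(t \right)} = \frac{1}{4} - - \frac{53}{8} = \frac{1}{4} + \frac{53}{8} = \frac{55}{8}$)
$F = - \frac{11}{3248}$ ($F = \frac{55}{8 \left(-2030\right)} = \frac{55}{8} \left(- \frac{1}{2030}\right) = - \frac{11}{3248} \approx -0.0033867$)
$x{\left(v \right)} = 1817 v$
$- x{\left(F \right)} = - \frac{1817 \left(-11\right)}{3248} = \left(-1\right) \left(- \frac{19987}{3248}\right) = \frac{19987}{3248}$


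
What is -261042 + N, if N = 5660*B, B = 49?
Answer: 16298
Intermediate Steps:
N = 277340 (N = 5660*49 = 277340)
-261042 + N = -261042 + 277340 = 16298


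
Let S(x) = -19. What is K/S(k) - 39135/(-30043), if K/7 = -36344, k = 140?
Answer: 7643923109/570817 ≈ 13391.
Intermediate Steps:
K = -254408 (K = 7*(-36344) = -254408)
K/S(k) - 39135/(-30043) = -254408/(-19) - 39135/(-30043) = -254408*(-1/19) - 39135*(-1/30043) = 254408/19 + 39135/30043 = 7643923109/570817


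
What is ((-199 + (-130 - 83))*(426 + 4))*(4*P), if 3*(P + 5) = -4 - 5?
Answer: 5669120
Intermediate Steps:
P = -8 (P = -5 + (-4 - 5)/3 = -5 + (1/3)*(-9) = -5 - 3 = -8)
((-199 + (-130 - 83))*(426 + 4))*(4*P) = ((-199 + (-130 - 83))*(426 + 4))*(4*(-8)) = ((-199 - 213)*430)*(-32) = -412*430*(-32) = -177160*(-32) = 5669120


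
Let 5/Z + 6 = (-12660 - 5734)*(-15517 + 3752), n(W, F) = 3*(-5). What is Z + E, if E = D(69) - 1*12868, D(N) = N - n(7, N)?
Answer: -2766526684731/216405404 ≈ -12784.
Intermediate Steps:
n(W, F) = -15
D(N) = 15 + N (D(N) = N - 1*(-15) = N + 15 = 15 + N)
E = -12784 (E = (15 + 69) - 1*12868 = 84 - 12868 = -12784)
Z = 5/216405404 (Z = 5/(-6 + (-12660 - 5734)*(-15517 + 3752)) = 5/(-6 - 18394*(-11765)) = 5/(-6 + 216405410) = 5/216405404 ≈ 2.3105e-8)
Z + E = 5/216405404 - 12784 = -2766526684731/216405404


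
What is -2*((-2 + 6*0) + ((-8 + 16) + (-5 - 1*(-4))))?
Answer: -10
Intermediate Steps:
-2*((-2 + 6*0) + ((-8 + 16) + (-5 - 1*(-4)))) = -2*((-2 + 0) + (8 + (-5 + 4))) = -2*(-2 + (8 - 1)) = -2*(-2 + 7) = -2*5 = -10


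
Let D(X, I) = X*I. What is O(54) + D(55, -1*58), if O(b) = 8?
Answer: -3182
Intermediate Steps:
D(X, I) = I*X
O(54) + D(55, -1*58) = 8 - 1*58*55 = 8 - 58*55 = 8 - 3190 = -3182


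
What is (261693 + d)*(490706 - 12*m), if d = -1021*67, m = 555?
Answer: 93559315156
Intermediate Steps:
d = -68407
(261693 + d)*(490706 - 12*m) = (261693 - 68407)*(490706 - 12*555) = 193286*(490706 - 6660) = 193286*484046 = 93559315156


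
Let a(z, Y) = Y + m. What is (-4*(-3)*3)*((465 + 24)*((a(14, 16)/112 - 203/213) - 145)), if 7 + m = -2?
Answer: -729385065/284 ≈ -2.5683e+6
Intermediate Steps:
m = -9 (m = -7 - 2 = -9)
a(z, Y) = -9 + Y (a(z, Y) = Y - 9 = -9 + Y)
(-4*(-3)*3)*((465 + 24)*((a(14, 16)/112 - 203/213) - 145)) = (-4*(-3)*3)*((465 + 24)*(((-9 + 16)/112 - 203/213) - 145)) = (12*3)*(489*((7*(1/112) - 203*1/213) - 145)) = 36*(489*((1/16 - 203/213) - 145)) = 36*(489*(-3035/3408 - 145)) = 36*(489*(-497195/3408)) = 36*(-81042785/1136) = -729385065/284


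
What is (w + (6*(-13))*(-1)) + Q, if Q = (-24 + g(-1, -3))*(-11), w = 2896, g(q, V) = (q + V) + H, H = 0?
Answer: 3282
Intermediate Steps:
g(q, V) = V + q (g(q, V) = (q + V) + 0 = (V + q) + 0 = V + q)
Q = 308 (Q = (-24 + (-3 - 1))*(-11) = (-24 - 4)*(-11) = -28*(-11) = 308)
(w + (6*(-13))*(-1)) + Q = (2896 + (6*(-13))*(-1)) + 308 = (2896 - 78*(-1)) + 308 = (2896 + 78) + 308 = 2974 + 308 = 3282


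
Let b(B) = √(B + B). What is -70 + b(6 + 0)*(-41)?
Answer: -70 - 82*√3 ≈ -212.03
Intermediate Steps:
b(B) = √2*√B (b(B) = √(2*B) = √2*√B)
-70 + b(6 + 0)*(-41) = -70 + (√2*√(6 + 0))*(-41) = -70 + (√2*√6)*(-41) = -70 + (2*√3)*(-41) = -70 - 82*√3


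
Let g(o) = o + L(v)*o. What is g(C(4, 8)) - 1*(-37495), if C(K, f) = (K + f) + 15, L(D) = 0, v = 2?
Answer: 37522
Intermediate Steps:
C(K, f) = 15 + K + f
g(o) = o (g(o) = o + 0*o = o + 0 = o)
g(C(4, 8)) - 1*(-37495) = (15 + 4 + 8) - 1*(-37495) = 27 + 37495 = 37522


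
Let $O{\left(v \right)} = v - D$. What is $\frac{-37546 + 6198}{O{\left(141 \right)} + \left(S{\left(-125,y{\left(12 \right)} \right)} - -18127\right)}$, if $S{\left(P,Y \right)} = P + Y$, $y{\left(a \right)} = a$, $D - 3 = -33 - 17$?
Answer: $- \frac{15674}{9101} \approx -1.7222$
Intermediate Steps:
$D = -47$ ($D = 3 - 50 = -47$)
$O{\left(v \right)} = 47 + v$ ($O{\left(v \right)} = v - -47 = v + 47 = 47 + v$)
$\frac{-37546 + 6198}{O{\left(141 \right)} + \left(S{\left(-125,y{\left(12 \right)} \right)} - -18127\right)} = \frac{-37546 + 6198}{\left(47 + 141\right) + \left(\left(-125 + 12\right) - -18127\right)} = - \frac{31348}{188 + \left(-113 + 18127\right)} = - \frac{31348}{188 + 18014} = - \frac{31348}{18202} = \left(-31348\right) \frac{1}{18202} = - \frac{15674}{9101}$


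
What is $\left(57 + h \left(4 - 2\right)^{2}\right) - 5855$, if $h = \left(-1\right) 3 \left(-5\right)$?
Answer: $-5738$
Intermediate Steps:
$h = 15$ ($h = \left(-3\right) \left(-5\right) = 15$)
$\left(57 + h \left(4 - 2\right)^{2}\right) - 5855 = \left(57 + 15 \left(4 - 2\right)^{2}\right) - 5855 = \left(57 + 15 \cdot 2^{2}\right) - 5855 = \left(57 + 15 \cdot 4\right) - 5855 = \left(57 + 60\right) - 5855 = 117 - 5855 = -5738$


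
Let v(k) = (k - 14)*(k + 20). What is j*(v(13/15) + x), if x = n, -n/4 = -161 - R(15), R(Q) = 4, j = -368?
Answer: -31956752/225 ≈ -1.4203e+5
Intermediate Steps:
n = 660 (n = -4*(-161 - 1*4) = -4*(-161 - 4) = -4*(-165) = 660)
x = 660
v(k) = (-14 + k)*(20 + k)
j*(v(13/15) + x) = -368*((-280 + (13/15)**2 + 6*(13/15)) + 660) = -368*((-280 + 169/225 + 26/5) + 660) = -368*(-61661/225 + 660) = -368*86839/225 = -31956752/225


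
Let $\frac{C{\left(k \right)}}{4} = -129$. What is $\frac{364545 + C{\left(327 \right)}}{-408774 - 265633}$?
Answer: $- \frac{364029}{674407} \approx -0.53978$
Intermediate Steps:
$C{\left(k \right)} = -516$ ($C{\left(k \right)} = 4 \left(-129\right) = -516$)
$\frac{364545 + C{\left(327 \right)}}{-408774 - 265633} = \frac{364545 - 516}{-408774 - 265633} = \frac{364029}{-408774 - 265633} = \frac{364029}{-674407} = 364029 \left(- \frac{1}{674407}\right) = - \frac{364029}{674407}$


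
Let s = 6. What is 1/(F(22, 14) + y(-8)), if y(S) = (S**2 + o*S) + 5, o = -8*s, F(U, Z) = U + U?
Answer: 1/497 ≈ 0.0020121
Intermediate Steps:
F(U, Z) = 2*U
o = -48 (o = -8*6 = -48)
y(S) = 5 + S**2 - 48*S (y(S) = (S**2 - 48*S) + 5 = 5 + S**2 - 48*S)
1/(F(22, 14) + y(-8)) = 1/(2*22 + (5 + (-8)**2 - 48*(-8))) = 1/(44 + (5 + 64 + 384)) = 1/(44 + 453) = 1/497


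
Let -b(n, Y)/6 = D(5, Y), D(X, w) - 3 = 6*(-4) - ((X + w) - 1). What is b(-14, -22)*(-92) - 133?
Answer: -1789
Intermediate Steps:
D(X, w) = -20 - X - w (D(X, w) = 3 + (6*(-4) - ((X + w) - 1)) = 3 + (-24 - (-1 + X + w)) = 3 + (-24 + (1 - X - w)) = 3 + (-23 - X - w) = -20 - X - w)
b(n, Y) = 150 + 6*Y (b(n, Y) = -6*(-20 - 1*5 - Y) = -6*(-20 - 5 - Y) = -6*(-25 - Y) = 150 + 6*Y)
b(-14, -22)*(-92) - 133 = (150 + 6*(-22))*(-92) - 133 = (150 - 132)*(-92) - 133 = 18*(-92) - 133 = -1656 - 133 = -1789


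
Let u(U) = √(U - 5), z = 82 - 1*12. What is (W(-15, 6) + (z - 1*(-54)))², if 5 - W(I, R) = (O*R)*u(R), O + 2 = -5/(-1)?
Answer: 12321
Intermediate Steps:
z = 70 (z = 82 - 12 = 70)
u(U) = √(-5 + U)
O = 3 (O = -2 - 5/(-1) = -2 - 5*(-1) = -2 + 5 = 3)
W(I, R) = 5 - 3*R*√(-5 + R)
(W(-15, 6) + (z - 1*(-54)))² = ((5 - 3*6*√(-5 + 6)) + (70 - 1*(-54)))² = ((5 - 3*6*√1) + (70 + 54))² = ((5 - 3*6*1) + 124)² = ((5 - 18) + 124)² = (-13 + 124)² = 111² = 12321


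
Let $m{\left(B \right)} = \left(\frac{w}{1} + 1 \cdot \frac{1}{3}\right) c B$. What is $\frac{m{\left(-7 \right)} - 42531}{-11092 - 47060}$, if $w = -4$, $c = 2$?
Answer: $\frac{127439}{174456} \approx 0.73049$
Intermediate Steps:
$m{\left(B \right)} = - \frac{22 B}{3}$ ($m{\left(B \right)} = \left(- \frac{4}{1} + 1 \cdot \frac{1}{3}\right) 2 B = \left(\left(-4\right) 1 + 1 \cdot \frac{1}{3}\right) 2 B = \left(-4 + \frac{1}{3}\right) 2 B = \left(- \frac{11}{3}\right) 2 B = - \frac{22 B}{3}$)
$\frac{m{\left(-7 \right)} - 42531}{-11092 - 47060} = \frac{\left(- \frac{22}{3}\right) \left(-7\right) - 42531}{-11092 - 47060} = \frac{\frac{154}{3} - 42531}{-58152} = \left(- \frac{127439}{3}\right) \left(- \frac{1}{58152}\right) = \frac{127439}{174456}$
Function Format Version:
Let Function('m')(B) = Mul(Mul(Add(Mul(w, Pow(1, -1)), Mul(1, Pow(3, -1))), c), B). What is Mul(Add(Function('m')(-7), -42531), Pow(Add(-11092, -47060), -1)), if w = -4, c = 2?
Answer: Rational(127439, 174456) ≈ 0.73049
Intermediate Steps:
Function('m')(B) = Mul(Rational(-22, 3), B) (Function('m')(B) = Mul(Mul(Add(Mul(-4, Pow(1, -1)), Mul(1, Pow(3, -1))), 2), B) = Mul(Mul(Add(Mul(-4, 1), Mul(1, Rational(1, 3))), 2), B) = Mul(Mul(Add(-4, Rational(1, 3)), 2), B) = Mul(Mul(Rational(-11, 3), 2), B) = Mul(Rational(-22, 3), B))
Mul(Add(Function('m')(-7), -42531), Pow(Add(-11092, -47060), -1)) = Mul(Add(Mul(Rational(-22, 3), -7), -42531), Pow(Add(-11092, -47060), -1)) = Mul(Add(Rational(154, 3), -42531), Pow(-58152, -1)) = Mul(Rational(-127439, 3), Rational(-1, 58152)) = Rational(127439, 174456)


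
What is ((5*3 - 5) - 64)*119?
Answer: -6426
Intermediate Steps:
((5*3 - 5) - 64)*119 = ((15 - 5) - 64)*119 = (10 - 64)*119 = -54*119 = -6426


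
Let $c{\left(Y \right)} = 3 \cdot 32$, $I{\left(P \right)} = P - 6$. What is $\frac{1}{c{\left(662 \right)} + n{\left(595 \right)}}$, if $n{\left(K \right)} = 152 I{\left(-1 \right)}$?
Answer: $- \frac{1}{968} \approx -0.0010331$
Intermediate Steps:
$I{\left(P \right)} = -6 + P$ ($I{\left(P \right)} = P - 6 = -6 + P$)
$c{\left(Y \right)} = 96$
$n{\left(K \right)} = -1064$ ($n{\left(K \right)} = 152 \left(-6 - 1\right) = 152 \left(-7\right) = -1064$)
$\frac{1}{c{\left(662 \right)} + n{\left(595 \right)}} = \frac{1}{96 - 1064} = \frac{1}{-968} = - \frac{1}{968}$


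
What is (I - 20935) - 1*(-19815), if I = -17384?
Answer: -18504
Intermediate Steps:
(I - 20935) - 1*(-19815) = (-17384 - 20935) - 1*(-19815) = -38319 + 19815 = -18504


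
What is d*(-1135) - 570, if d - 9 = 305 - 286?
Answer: -32350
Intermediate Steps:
d = 28 (d = 9 + (305 - 286) = 9 + 19 = 28)
d*(-1135) - 570 = 28*(-1135) - 570 = -31780 - 570 = -32350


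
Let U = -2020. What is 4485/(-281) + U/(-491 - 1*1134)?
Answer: -1344101/91325 ≈ -14.718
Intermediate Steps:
4485/(-281) + U/(-491 - 1*1134) = 4485/(-281) - 2020/(-491 - 1*1134) = 4485*(-1/281) - 2020/(-491 - 1134) = -4485/281 - 2020/(-1625) = -4485/281 - 2020*(-1/1625) = -4485/281 + 404/325 = -1344101/91325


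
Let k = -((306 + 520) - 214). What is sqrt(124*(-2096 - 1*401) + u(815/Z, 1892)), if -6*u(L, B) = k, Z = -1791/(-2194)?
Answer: I*sqrt(309526) ≈ 556.35*I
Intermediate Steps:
Z = 1791/2194 (Z = -1791*(-1/2194) = 1791/2194 ≈ 0.81632)
k = -612 (k = -(826 - 214) = -1*612 = -612)
u(L, B) = 102 (u(L, B) = -1/6*(-612) = 102)
sqrt(124*(-2096 - 1*401) + u(815/Z, 1892)) = sqrt(124*(-2096 - 1*401) + 102) = sqrt(124*(-2096 - 401) + 102) = sqrt(124*(-2497) + 102) = sqrt(-309628 + 102) = sqrt(-309526) = I*sqrt(309526)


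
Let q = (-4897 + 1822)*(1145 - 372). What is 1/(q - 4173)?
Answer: -1/2381148 ≈ -4.1997e-7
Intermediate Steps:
q = -2376975 (q = -3075*773 = -2376975)
1/(q - 4173) = 1/(-2376975 - 4173) = 1/(-2381148) = -1/2381148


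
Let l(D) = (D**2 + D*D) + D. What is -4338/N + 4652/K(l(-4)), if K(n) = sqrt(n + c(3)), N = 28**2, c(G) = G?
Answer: -2169/392 + 4652*sqrt(31)/31 ≈ 829.99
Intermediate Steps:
l(D) = D + 2*D**2 (l(D) = (D**2 + D**2) + D = 2*D**2 + D = D + 2*D**2)
N = 784
K(n) = sqrt(3 + n) (K(n) = sqrt(n + 3) = sqrt(3 + n))
-4338/N + 4652/K(l(-4)) = -4338/784 + 4652/(sqrt(3 - 4*(1 + 2*(-4)))) = -4338*1/784 + 4652/(sqrt(3 - 4*(1 - 8))) = -2169/392 + 4652/(sqrt(3 - 4*(-7))) = -2169/392 + 4652/(sqrt(3 + 28)) = -2169/392 + 4652/(sqrt(31)) = -2169/392 + 4652*(sqrt(31)/31) = -2169/392 + 4652*sqrt(31)/31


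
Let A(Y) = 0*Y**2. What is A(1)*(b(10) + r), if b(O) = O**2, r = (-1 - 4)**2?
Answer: 0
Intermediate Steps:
A(Y) = 0
r = 25 (r = (-5)**2 = 25)
A(1)*(b(10) + r) = 0*(10**2 + 25) = 0*(100 + 25) = 0*125 = 0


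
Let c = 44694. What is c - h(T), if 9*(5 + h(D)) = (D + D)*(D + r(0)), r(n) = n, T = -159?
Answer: 39081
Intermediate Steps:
h(D) = -5 + 2*D²/9 (h(D) = -5 + ((D + D)*(D + 0))/9 = -5 + ((2*D)*D)/9 = -5 + (2*D²)/9 = -5 + 2*D²/9)
c - h(T) = 44694 - (-5 + (2/9)*(-159)²) = 44694 - (-5 + (2/9)*25281) = 44694 - (-5 + 5618) = 44694 - 1*5613 = 44694 - 5613 = 39081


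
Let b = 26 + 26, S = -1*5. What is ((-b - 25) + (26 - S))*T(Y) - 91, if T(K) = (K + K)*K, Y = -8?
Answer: -5979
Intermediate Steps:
S = -5
T(K) = 2*K² (T(K) = (2*K)*K = 2*K²)
b = 52
((-b - 25) + (26 - S))*T(Y) - 91 = ((-1*52 - 25) + (26 - 1*(-5)))*(2*(-8)²) - 91 = ((-52 - 25) + (26 + 5))*(2*64) - 91 = (-77 + 31)*128 - 91 = -46*128 - 91 = -5888 - 91 = -5979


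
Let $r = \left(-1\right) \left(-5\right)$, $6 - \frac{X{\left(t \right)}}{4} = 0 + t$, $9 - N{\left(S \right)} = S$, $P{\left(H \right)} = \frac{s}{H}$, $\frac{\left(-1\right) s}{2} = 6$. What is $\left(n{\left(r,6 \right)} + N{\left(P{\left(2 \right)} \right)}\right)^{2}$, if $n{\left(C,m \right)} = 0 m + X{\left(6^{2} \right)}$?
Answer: $11025$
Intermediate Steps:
$s = -12$ ($s = \left(-2\right) 6 = -12$)
$P{\left(H \right)} = - \frac{12}{H}$
$N{\left(S \right)} = 9 - S$
$X{\left(t \right)} = 24 - 4 t$ ($X{\left(t \right)} = 24 - 4 \left(0 + t\right) = 24 - 4 t$)
$r = 5$
$n{\left(C,m \right)} = -120$ ($n{\left(C,m \right)} = 0 m + \left(24 - 4 \cdot 6^{2}\right) = 0 + \left(24 - 144\right) = 0 - 120 = -120$)
$\left(n{\left(r,6 \right)} + N{\left(P{\left(2 \right)} \right)}\right)^{2} = \left(-120 + \left(9 - - \frac{12}{2}\right)\right)^{2} = \left(-120 + \left(9 - \left(-12\right) \frac{1}{2}\right)\right)^{2} = \left(-120 + \left(9 - -6\right)\right)^{2} = \left(-120 + \left(9 + 6\right)\right)^{2} = \left(-120 + 15\right)^{2} = \left(-105\right)^{2} = 11025$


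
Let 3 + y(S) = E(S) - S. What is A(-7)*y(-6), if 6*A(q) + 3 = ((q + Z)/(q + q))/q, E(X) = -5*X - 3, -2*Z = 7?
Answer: -435/28 ≈ -15.536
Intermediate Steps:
Z = -7/2 (Z = -½*7 = -7/2 ≈ -3.5000)
E(X) = -3 - 5*X
A(q) = -½ + (-7/2 + q)/(12*q²) (A(q) = -½ + (((q - 7/2)/(q + q))/q)/6 = -½ + (((-7/2 + q)/((2*q)))/q)/6 = -½ + (((-7/2 + q)*(1/(2*q)))/q)/6 = -½ + (((-7/2 + q)/(2*q))/q)/6 = -½ + ((-7/2 + q)/(2*q²))/6 = -½ + (-7/2 + q)/(12*q²))
y(S) = -6 - 6*S (y(S) = -3 + ((-3 - 5*S) - S) = -3 + (-3 - 6*S) = -6 - 6*S)
A(-7)*y(-6) = ((1/24)*(-7 - 12*(-7)² + 2*(-7))/(-7)²)*(-6 - 6*(-6)) = ((1/24)*(1/49)*(-7 - 12*49 - 14))*(-6 + 36) = ((1/24)*(1/49)*(-7 - 588 - 14))*30 = ((1/24)*(1/49)*(-609))*30 = -29/56*30 = -435/28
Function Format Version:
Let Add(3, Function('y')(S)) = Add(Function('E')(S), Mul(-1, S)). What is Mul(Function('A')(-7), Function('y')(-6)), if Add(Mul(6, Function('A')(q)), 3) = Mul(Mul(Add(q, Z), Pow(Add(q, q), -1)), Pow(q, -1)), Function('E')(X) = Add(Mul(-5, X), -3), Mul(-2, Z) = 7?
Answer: Rational(-435, 28) ≈ -15.536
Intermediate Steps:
Z = Rational(-7, 2) (Z = Mul(Rational(-1, 2), 7) = Rational(-7, 2) ≈ -3.5000)
Function('E')(X) = Add(-3, Mul(-5, X))
Function('A')(q) = Add(Rational(-1, 2), Mul(Rational(1, 12), Pow(q, -2), Add(Rational(-7, 2), q))) (Function('A')(q) = Add(Rational(-1, 2), Mul(Rational(1, 6), Mul(Mul(Add(q, Rational(-7, 2)), Pow(Add(q, q), -1)), Pow(q, -1)))) = Add(Rational(-1, 2), Mul(Rational(1, 6), Mul(Mul(Add(Rational(-7, 2), q), Pow(Mul(2, q), -1)), Pow(q, -1)))) = Add(Rational(-1, 2), Mul(Rational(1, 6), Mul(Mul(Add(Rational(-7, 2), q), Mul(Rational(1, 2), Pow(q, -1))), Pow(q, -1)))) = Add(Rational(-1, 2), Mul(Rational(1, 6), Mul(Mul(Rational(1, 2), Pow(q, -1), Add(Rational(-7, 2), q)), Pow(q, -1)))) = Add(Rational(-1, 2), Mul(Rational(1, 6), Mul(Rational(1, 2), Pow(q, -2), Add(Rational(-7, 2), q)))) = Add(Rational(-1, 2), Mul(Rational(1, 12), Pow(q, -2), Add(Rational(-7, 2), q))))
Function('y')(S) = Add(-6, Mul(-6, S)) (Function('y')(S) = Add(-3, Add(Add(-3, Mul(-5, S)), Mul(-1, S))) = Add(-3, Add(-3, Mul(-6, S))) = Add(-6, Mul(-6, S)))
Mul(Function('A')(-7), Function('y')(-6)) = Mul(Mul(Rational(1, 24), Pow(-7, -2), Add(-7, Mul(-12, Pow(-7, 2)), Mul(2, -7))), Add(-6, Mul(-6, -6))) = Mul(Mul(Rational(1, 24), Rational(1, 49), Add(-7, Mul(-12, 49), -14)), Add(-6, 36)) = Mul(Mul(Rational(1, 24), Rational(1, 49), Add(-7, -588, -14)), 30) = Mul(Mul(Rational(1, 24), Rational(1, 49), -609), 30) = Mul(Rational(-29, 56), 30) = Rational(-435, 28)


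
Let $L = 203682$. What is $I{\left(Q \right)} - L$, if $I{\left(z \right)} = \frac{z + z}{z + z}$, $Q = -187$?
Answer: $-203681$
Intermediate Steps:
$I{\left(z \right)} = 1$ ($I{\left(z \right)} = \frac{2 z}{2 z} = 2 z \frac{1}{2 z} = 1$)
$I{\left(Q \right)} - L = 1 - 203682 = -203681$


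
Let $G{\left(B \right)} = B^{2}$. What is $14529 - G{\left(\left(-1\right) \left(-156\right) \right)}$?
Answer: $-9807$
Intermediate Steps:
$14529 - G{\left(\left(-1\right) \left(-156\right) \right)} = 14529 - \left(\left(-1\right) \left(-156\right)\right)^{2} = 14529 - 156^{2} = 14529 - 24336 = -9807$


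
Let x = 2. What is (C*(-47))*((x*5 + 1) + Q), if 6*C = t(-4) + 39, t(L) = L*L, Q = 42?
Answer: -137005/6 ≈ -22834.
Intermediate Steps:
t(L) = L²
C = 55/6 (C = ((-4)² + 39)/6 = (16 + 39)/6 = (⅙)*55 = 55/6 ≈ 9.1667)
(C*(-47))*((x*5 + 1) + Q) = ((55/6)*(-47))*((2*5 + 1) + 42) = -2585*((10 + 1) + 42)/6 = -2585*(11 + 42)/6 = -2585/6*53 = -137005/6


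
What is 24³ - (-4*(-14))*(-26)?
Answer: 15280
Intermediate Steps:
24³ - (-4*(-14))*(-26) = 13824 - 56*(-26) = 13824 - 1*(-1456) = 13824 + 1456 = 15280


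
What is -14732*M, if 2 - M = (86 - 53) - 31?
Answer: 0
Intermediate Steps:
M = 0 (M = 2 - ((86 - 53) - 31) = 2 - (33 - 31) = 2 - 1*2 = 2 - 2 = 0)
-14732*M = -14732*0 = 0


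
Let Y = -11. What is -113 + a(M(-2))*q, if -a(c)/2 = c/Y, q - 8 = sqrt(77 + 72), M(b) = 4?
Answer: -1179/11 + 8*sqrt(149)/11 ≈ -98.304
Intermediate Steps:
q = 8 + sqrt(149) (q = 8 + sqrt(77 + 72) = 8 + sqrt(149) ≈ 20.207)
a(c) = 2*c/11 (a(c) = -2*c/(-11) = -2*c*(-1)/11 = -(-2)*c/11 = 2*c/11)
-113 + a(M(-2))*q = -113 + ((2/11)*4)*(8 + sqrt(149)) = -113 + 8*(8 + sqrt(149))/11 = -113 + (64/11 + 8*sqrt(149)/11) = -1179/11 + 8*sqrt(149)/11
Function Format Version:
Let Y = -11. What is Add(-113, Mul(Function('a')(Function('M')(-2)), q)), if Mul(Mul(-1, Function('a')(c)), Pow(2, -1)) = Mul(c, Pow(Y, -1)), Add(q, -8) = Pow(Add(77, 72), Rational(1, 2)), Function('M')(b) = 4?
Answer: Add(Rational(-1179, 11), Mul(Rational(8, 11), Pow(149, Rational(1, 2)))) ≈ -98.304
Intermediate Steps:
q = Add(8, Pow(149, Rational(1, 2))) (q = Add(8, Pow(Add(77, 72), Rational(1, 2))) = Add(8, Pow(149, Rational(1, 2))) ≈ 20.207)
Function('a')(c) = Mul(Rational(2, 11), c) (Function('a')(c) = Mul(-2, Mul(c, Pow(-11, -1))) = Mul(-2, Mul(c, Rational(-1, 11))) = Mul(-2, Mul(Rational(-1, 11), c)) = Mul(Rational(2, 11), c))
Add(-113, Mul(Function('a')(Function('M')(-2)), q)) = Add(-113, Mul(Mul(Rational(2, 11), 4), Add(8, Pow(149, Rational(1, 2))))) = Add(-113, Mul(Rational(8, 11), Add(8, Pow(149, Rational(1, 2))))) = Add(-113, Add(Rational(64, 11), Mul(Rational(8, 11), Pow(149, Rational(1, 2))))) = Add(Rational(-1179, 11), Mul(Rational(8, 11), Pow(149, Rational(1, 2))))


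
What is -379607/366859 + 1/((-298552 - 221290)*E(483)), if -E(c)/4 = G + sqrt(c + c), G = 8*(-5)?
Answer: -62555406718093/60454663060126 - sqrt(966)/1318319312 ≈ -1.0347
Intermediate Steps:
G = -40
E(c) = 160 - 4*sqrt(2)*sqrt(c) (E(c) = -4*(-40 + sqrt(c + c)) = -4*(-40 + sqrt(2*c)) = -4*(-40 + sqrt(2)*sqrt(c)) = 160 - 4*sqrt(2)*sqrt(c))
-379607/366859 + 1/((-298552 - 221290)*E(483)) = -379607/366859 + 1/((-298552 - 221290)*(160 - 4*sqrt(2)*sqrt(483))) = -379607*1/366859 + 1/((-519842)*(160 - 4*sqrt(966))) = -379607/366859 - 1/(519842*(160 - 4*sqrt(966)))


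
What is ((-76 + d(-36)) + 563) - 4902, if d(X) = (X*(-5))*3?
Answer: -3875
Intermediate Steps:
d(X) = -15*X (d(X) = -5*X*3 = -15*X)
((-76 + d(-36)) + 563) - 4902 = ((-76 - 15*(-36)) + 563) - 4902 = ((-76 + 540) + 563) - 4902 = (464 + 563) - 4902 = 1027 - 4902 = -3875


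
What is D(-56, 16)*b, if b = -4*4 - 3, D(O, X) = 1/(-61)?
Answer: 19/61 ≈ 0.31148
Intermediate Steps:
D(O, X) = -1/61
b = -19 (b = -16 - 3 = -19)
D(-56, 16)*b = -1/61*(-19) = 19/61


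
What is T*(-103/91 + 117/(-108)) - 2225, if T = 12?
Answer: -204894/91 ≈ -2251.6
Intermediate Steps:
T*(-103/91 + 117/(-108)) - 2225 = 12*(-103/91 + 117/(-108)) - 2225 = 12*(-103*1/91 + 117*(-1/108)) - 2225 = 12*(-103/91 - 13/12) - 2225 = 12*(-2419/1092) - 2225 = -2419/91 - 2225 = -204894/91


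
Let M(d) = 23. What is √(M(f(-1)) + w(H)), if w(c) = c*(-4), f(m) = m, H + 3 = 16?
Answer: I*√29 ≈ 5.3852*I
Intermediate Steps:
H = 13 (H = -3 + 16 = 13)
w(c) = -4*c
√(M(f(-1)) + w(H)) = √(23 - 4*13) = √(23 - 52) = √(-29) = I*√29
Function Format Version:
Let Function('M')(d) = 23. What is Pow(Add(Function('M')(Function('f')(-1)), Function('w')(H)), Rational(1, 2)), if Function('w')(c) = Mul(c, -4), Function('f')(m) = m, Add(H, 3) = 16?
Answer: Mul(I, Pow(29, Rational(1, 2))) ≈ Mul(5.3852, I)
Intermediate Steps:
H = 13 (H = Add(-3, 16) = 13)
Function('w')(c) = Mul(-4, c)
Pow(Add(Function('M')(Function('f')(-1)), Function('w')(H)), Rational(1, 2)) = Pow(Add(23, Mul(-4, 13)), Rational(1, 2)) = Pow(Add(23, -52), Rational(1, 2)) = Pow(-29, Rational(1, 2)) = Mul(I, Pow(29, Rational(1, 2)))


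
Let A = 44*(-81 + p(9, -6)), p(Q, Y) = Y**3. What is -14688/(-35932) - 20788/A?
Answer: 58681075/29347461 ≈ 1.9995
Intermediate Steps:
A = -13068 (A = 44*(-81 + (-6)**3) = 44*(-81 - 216) = 44*(-297) = -13068)
-14688/(-35932) - 20788/A = -14688/(-35932) - 20788/(-13068) = -14688*(-1/35932) - 20788*(-1/13068) = 3672/8983 + 5197/3267 = 58681075/29347461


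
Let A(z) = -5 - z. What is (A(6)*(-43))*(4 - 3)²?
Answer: 473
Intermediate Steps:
(A(6)*(-43))*(4 - 3)² = ((-5 - 1*6)*(-43))*(4 - 3)² = ((-5 - 6)*(-43))*1² = -11*(-43)*1 = 473*1 = 473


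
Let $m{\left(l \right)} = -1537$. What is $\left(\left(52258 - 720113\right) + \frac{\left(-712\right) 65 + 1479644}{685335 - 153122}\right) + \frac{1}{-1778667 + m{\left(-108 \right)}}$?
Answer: $- \frac{632755139651981417}{947447711452} \approx -6.6785 \cdot 10^{5}$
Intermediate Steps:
$\left(\left(52258 - 720113\right) + \frac{\left(-712\right) 65 + 1479644}{685335 - 153122}\right) + \frac{1}{-1778667 + m{\left(-108 \right)}} = \left(\left(52258 - 720113\right) + \frac{\left(-712\right) 65 + 1479644}{685335 - 153122}\right) + \frac{1}{-1778667 - 1537} = \left(\left(52258 - 720113\right) + \frac{-46280 + 1479644}{532213}\right) + \frac{1}{-1780204} = \left(-667855 + 1433364 \cdot \frac{1}{532213}\right) - \frac{1}{1780204} = \left(-667855 + \frac{1433364}{532213}\right) - \frac{1}{1780204} = - \frac{355439679751}{532213} - \frac{1}{1780204} = - \frac{632755139651981417}{947447711452}$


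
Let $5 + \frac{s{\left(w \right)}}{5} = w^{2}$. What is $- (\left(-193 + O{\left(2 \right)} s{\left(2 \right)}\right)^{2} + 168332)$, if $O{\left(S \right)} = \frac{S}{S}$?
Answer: $-207536$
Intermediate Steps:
$s{\left(w \right)} = -25 + 5 w^{2}$
$O{\left(S \right)} = 1$
$- (\left(-193 + O{\left(2 \right)} s{\left(2 \right)}\right)^{2} + 168332) = - (\left(-193 + 1 \left(-25 + 5 \cdot 2^{2}\right)\right)^{2} + 168332) = - (\left(-193 + 1 \left(-25 + 5 \cdot 4\right)\right)^{2} + 168332) = - (\left(-193 + 1 \left(-25 + 20\right)\right)^{2} + 168332) = - (\left(-193 + 1 \left(-5\right)\right)^{2} + 168332) = - (\left(-193 - 5\right)^{2} + 168332) = - (\left(-198\right)^{2} + 168332) = - (39204 + 168332) = \left(-1\right) 207536 = -207536$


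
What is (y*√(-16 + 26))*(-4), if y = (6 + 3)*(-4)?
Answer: 144*√10 ≈ 455.37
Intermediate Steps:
y = -36 (y = 9*(-4) = -36)
(y*√(-16 + 26))*(-4) = -36*√(-16 + 26)*(-4) = -36*√10*(-4) = 144*√10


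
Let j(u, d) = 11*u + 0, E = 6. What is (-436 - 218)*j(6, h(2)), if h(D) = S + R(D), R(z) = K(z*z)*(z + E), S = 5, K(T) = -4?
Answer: -43164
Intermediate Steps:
R(z) = -24 - 4*z (R(z) = -4*(z + 6) = -4*(6 + z) = -24 - 4*z)
h(D) = -19 - 4*D (h(D) = 5 + (-24 - 4*D) = -19 - 4*D)
j(u, d) = 11*u
(-436 - 218)*j(6, h(2)) = (-436 - 218)*(11*6) = -654*66 = -43164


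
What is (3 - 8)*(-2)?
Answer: 10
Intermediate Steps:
(3 - 8)*(-2) = -5*(-2) = 10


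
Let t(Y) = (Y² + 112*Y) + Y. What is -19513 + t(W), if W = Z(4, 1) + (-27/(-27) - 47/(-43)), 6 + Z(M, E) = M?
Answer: -36060085/1849 ≈ -19502.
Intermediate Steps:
Z(M, E) = -6 + M
W = 4/43 (W = (-6 + 4) + (-27/(-27) - 47/(-43)) = -2 + (-27*(-1/27) - 47*(-1/43)) = -2 + (1 + 47/43) = -2 + 90/43 = 4/43 ≈ 0.093023)
t(Y) = Y² + 113*Y
-19513 + t(W) = -19513 + 4*(113 + 4/43)/43 = -19513 + (4/43)*(4863/43) = -19513 + 19452/1849 = -36060085/1849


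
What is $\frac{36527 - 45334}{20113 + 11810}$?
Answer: $- \frac{8807}{31923} \approx -0.27588$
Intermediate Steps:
$\frac{36527 - 45334}{20113 + 11810} = - \frac{8807}{31923}$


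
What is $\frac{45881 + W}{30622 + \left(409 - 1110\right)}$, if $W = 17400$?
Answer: $\frac{63281}{29921} \approx 2.1149$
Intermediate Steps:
$\frac{45881 + W}{30622 + \left(409 - 1110\right)} = \frac{45881 + 17400}{30622 + \left(409 - 1110\right)} = \frac{63281}{30622 + \left(409 - 1110\right)} = \frac{63281}{30622 - 701} = \frac{63281}{29921}$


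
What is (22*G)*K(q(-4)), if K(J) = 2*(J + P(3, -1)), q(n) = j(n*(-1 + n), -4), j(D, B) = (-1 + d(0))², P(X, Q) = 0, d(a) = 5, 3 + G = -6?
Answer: -6336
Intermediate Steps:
G = -9 (G = -3 - 6 = -9)
j(D, B) = 16 (j(D, B) = (-1 + 5)² = 4² = 16)
q(n) = 16
K(J) = 2*J (K(J) = 2*(J + 0) = 2*J)
(22*G)*K(q(-4)) = (22*(-9))*(2*16) = -198*32 = -6336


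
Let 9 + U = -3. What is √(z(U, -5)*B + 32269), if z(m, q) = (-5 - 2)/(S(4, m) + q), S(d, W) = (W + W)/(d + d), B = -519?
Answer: √509038/4 ≈ 178.37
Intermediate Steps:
S(d, W) = W/d (S(d, W) = (2*W)/((2*d)) = (2*W)*(1/(2*d)) = W/d)
U = -12 (U = -9 - 3 = -12)
z(m, q) = -7/(q + m/4) (z(m, q) = (-5 - 2)/(m/4 + q) = -7/(m*(¼) + q) = -7/(m/4 + q) = -7/(q + m/4))
√(z(U, -5)*B + 32269) = √(-28/(-12 + 4*(-5))*(-519) + 32269) = √(-28/(-12 - 20)*(-519) + 32269) = √(-28/(-32)*(-519) + 32269) = √(-28*(-1/32)*(-519) + 32269) = √((7/8)*(-519) + 32269) = √(-3633/8 + 32269) = √(254519/8) = √509038/4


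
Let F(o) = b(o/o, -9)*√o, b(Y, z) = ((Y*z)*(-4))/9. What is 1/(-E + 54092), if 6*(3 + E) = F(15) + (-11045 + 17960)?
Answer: 127062/6726979919 + 8*√15/33634899595 ≈ 1.8889e-5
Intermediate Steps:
b(Y, z) = -4*Y*z/9 (b(Y, z) = -4*Y*z*(⅑) = -4*Y*z/9)
F(o) = 4*√o (F(o) = (-4/9*o/o*(-9))*√o = (-4/9*1*(-9))*√o = 4*√o)
E = 2299/2 + 2*√15/3 (E = -3 + (4*√15 + (-11045 + 17960))/6 = -3 + (4*√15 + 6915)/6 = -3 + (6915 + 4*√15)/6 = -3 + (2305/2 + 2*√15/3) = 2299/2 + 2*√15/3 ≈ 1152.1)
1/(-E + 54092) = 1/(-(2299/2 + 2*√15/3) + 54092) = 1/((-2299/2 - 2*√15/3) + 54092) = 1/(105885/2 - 2*√15/3)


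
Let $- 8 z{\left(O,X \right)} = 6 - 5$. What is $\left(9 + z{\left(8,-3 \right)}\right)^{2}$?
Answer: $\frac{5041}{64} \approx 78.766$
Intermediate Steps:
$z{\left(O,X \right)} = - \frac{1}{8}$ ($z{\left(O,X \right)} = - \frac{6 - 5}{8} = \left(- \frac{1}{8}\right) 1 = - \frac{1}{8}$)
$\left(9 + z{\left(8,-3 \right)}\right)^{2} = \left(9 - \frac{1}{8}\right)^{2} = \left(\frac{71}{8}\right)^{2} = \frac{5041}{64}$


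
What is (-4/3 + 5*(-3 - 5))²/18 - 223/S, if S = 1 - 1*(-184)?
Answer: 1404217/14985 ≈ 93.708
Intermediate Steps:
S = 185 (S = 1 + 184 = 185)
(-4/3 + 5*(-3 - 5))²/18 - 223/S = (-4/3 + 5*(-3 - 5))²/18 - 223/185 = (-4*⅓ + 5*(-8))²*(1/18) - 223*1/185 = (-4/3 - 40)²*(1/18) - 223/185 = (-124/3)²*(1/18) - 223/185 = (15376/9)*(1/18) - 223/185 = 7688/81 - 223/185 = 1404217/14985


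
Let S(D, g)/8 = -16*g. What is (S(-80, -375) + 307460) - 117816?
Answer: 237644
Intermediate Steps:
S(D, g) = -128*g (S(D, g) = 8*(-16*g) = -128*g)
(S(-80, -375) + 307460) - 117816 = (-128*(-375) + 307460) - 117816 = (48000 + 307460) - 117816 = 355460 - 117816 = 237644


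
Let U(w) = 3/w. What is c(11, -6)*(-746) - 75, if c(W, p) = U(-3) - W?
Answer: 8877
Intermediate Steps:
c(W, p) = -1 - W (c(W, p) = 3/(-3) - W = 3*(-1/3) - W = -1 - W)
c(11, -6)*(-746) - 75 = (-1 - 1*11)*(-746) - 75 = (-1 - 11)*(-746) - 75 = -12*(-746) - 75 = 8952 - 75 = 8877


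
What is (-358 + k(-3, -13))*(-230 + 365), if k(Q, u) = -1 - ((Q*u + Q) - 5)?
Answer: -52650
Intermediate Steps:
k(Q, u) = 4 - Q - Q*u (k(Q, u) = -1 - ((Q + Q*u) - 5) = -1 - (-5 + Q + Q*u) = -1 + (5 - Q - Q*u) = 4 - Q - Q*u)
(-358 + k(-3, -13))*(-230 + 365) = (-358 + (4 - 1*(-3) - 1*(-3)*(-13)))*(-230 + 365) = (-358 + (4 + 3 - 39))*135 = (-358 - 32)*135 = -390*135 = -52650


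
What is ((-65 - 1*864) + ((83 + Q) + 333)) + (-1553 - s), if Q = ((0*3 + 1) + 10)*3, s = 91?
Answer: -2124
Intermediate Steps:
Q = 33 (Q = ((0 + 1) + 10)*3 = (1 + 10)*3 = 11*3 = 33)
((-65 - 1*864) + ((83 + Q) + 333)) + (-1553 - s) = ((-65 - 1*864) + ((83 + 33) + 333)) + (-1553 - 1*91) = ((-65 - 864) + (116 + 333)) + (-1553 - 91) = (-929 + 449) - 1644 = -480 - 1644 = -2124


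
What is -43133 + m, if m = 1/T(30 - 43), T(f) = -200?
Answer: -8626601/200 ≈ -43133.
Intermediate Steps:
m = -1/200 (m = 1/(-200) = -1/200 ≈ -0.0050000)
-43133 + m = -43133 - 1/200 = -8626601/200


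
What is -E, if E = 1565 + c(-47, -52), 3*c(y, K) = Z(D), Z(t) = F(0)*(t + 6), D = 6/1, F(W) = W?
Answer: -1565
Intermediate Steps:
D = 6 (D = 6*1 = 6)
Z(t) = 0 (Z(t) = 0*(t + 6) = 0*(6 + t) = 0)
c(y, K) = 0 (c(y, K) = (1/3)*0 = 0)
E = 1565 (E = 1565 + 0 = 1565)
-E = -1*1565 = -1565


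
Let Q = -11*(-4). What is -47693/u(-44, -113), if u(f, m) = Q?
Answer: -47693/44 ≈ -1083.9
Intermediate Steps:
Q = 44
u(f, m) = 44
-47693/u(-44, -113) = -47693/44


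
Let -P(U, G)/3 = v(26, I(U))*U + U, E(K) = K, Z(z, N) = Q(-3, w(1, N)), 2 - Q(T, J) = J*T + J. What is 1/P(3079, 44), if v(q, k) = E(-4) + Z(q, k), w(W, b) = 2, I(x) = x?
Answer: -1/27711 ≈ -3.6087e-5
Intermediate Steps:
Q(T, J) = 2 - J - J*T (Q(T, J) = 2 - (J*T + J) = 2 - (J + J*T) = 2 + (-J - J*T) = 2 - J - J*T)
Z(z, N) = 6 (Z(z, N) = 2 - 1*2 - 1*2*(-3) = 2 - 2 + 6 = 6)
v(q, k) = 2 (v(q, k) = -4 + 6 = 2)
P(U, G) = -9*U (P(U, G) = -3*(2*U + U) = -9*U)
1/P(3079, 44) = 1/(-9*3079) = 1/(-27711) = -1/27711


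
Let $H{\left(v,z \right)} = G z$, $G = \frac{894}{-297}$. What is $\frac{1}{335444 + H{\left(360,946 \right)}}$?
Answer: $\frac{9}{2993368} \approx 3.0066 \cdot 10^{-6}$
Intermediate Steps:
$G = - \frac{298}{99}$ ($G = 894 \left(- \frac{1}{297}\right) = - \frac{298}{99} \approx -3.0101$)
$H{\left(v,z \right)} = - \frac{298 z}{99}$
$\frac{1}{335444 + H{\left(360,946 \right)}} = \frac{1}{335444 - \frac{25628}{9}} = \frac{1}{\frac{2993368}{9}} = \frac{9}{2993368}$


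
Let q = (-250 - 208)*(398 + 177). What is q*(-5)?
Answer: 1316750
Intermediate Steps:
q = -263350 (q = -458*575 = -263350)
q*(-5) = -263350*(-5) = 1316750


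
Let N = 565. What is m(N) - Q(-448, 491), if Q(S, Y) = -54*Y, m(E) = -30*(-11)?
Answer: 26844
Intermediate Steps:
m(E) = 330
m(N) - Q(-448, 491) = 330 - (-54)*491 = 330 - 1*(-26514) = 330 + 26514 = 26844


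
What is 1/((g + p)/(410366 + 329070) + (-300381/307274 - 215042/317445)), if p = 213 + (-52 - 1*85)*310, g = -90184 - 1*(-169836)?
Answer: -36063253112329740/57860240675007379 ≈ -0.62328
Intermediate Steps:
g = 79652 (g = -90184 + 169836 = 79652)
p = -42257 (p = 213 + (-52 - 85)*310 = 213 - 137*310 = 213 - 42470 = -42257)
1/((g + p)/(410366 + 329070) + (-300381/307274 - 215042/317445)) = 1/((79652 - 42257)/(410366 + 329070) + (-300381/307274 - 215042/317445)) = 1/(37395/739436 + (-300381*1/307274 - 215042*1/317445)) = 1/(37395*(1/739436) + (-300381/307274 - 215042/317445)) = 1/(37395/739436 - 161431262053/97542594930) = 1/(-57860240675007379/36063253112329740) = -36063253112329740/57860240675007379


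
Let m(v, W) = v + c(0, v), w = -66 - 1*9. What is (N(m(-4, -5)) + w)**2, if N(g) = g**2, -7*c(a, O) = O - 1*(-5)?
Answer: 8031556/2401 ≈ 3345.1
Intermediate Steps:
c(a, O) = -5/7 - O/7 (c(a, O) = -(O - 1*(-5))/7 = -(O + 5)/7 = -(5 + O)/7 = -5/7 - O/7)
w = -75 (w = -66 - 9 = -75)
m(v, W) = -5/7 + 6*v/7 (m(v, W) = v + (-5/7 - v/7) = -5/7 + 6*v/7)
(N(m(-4, -5)) + w)**2 = ((-5/7 + (6/7)*(-4))**2 - 75)**2 = ((-5/7 - 24/7)**2 - 75)**2 = ((-29/7)**2 - 75)**2 = (841/49 - 75)**2 = (-2834/49)**2 = 8031556/2401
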